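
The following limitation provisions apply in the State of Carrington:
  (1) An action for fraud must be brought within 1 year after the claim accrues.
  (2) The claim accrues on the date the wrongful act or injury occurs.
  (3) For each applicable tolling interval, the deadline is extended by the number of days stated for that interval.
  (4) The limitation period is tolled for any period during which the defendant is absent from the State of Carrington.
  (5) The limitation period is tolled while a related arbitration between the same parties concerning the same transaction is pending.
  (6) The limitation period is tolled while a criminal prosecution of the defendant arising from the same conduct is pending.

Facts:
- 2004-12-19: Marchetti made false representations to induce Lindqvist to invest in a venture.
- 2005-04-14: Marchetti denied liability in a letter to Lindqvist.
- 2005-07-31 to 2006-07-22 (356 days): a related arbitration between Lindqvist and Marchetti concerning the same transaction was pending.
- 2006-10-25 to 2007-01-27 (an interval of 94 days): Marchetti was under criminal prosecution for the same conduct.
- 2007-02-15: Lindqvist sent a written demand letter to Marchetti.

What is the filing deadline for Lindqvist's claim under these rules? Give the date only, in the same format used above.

The limitation period began to run on 2004-12-19.
1 year from 2004-12-19 is 2005-12-19.
Because the pending related arbitration ran from 2005-07-31 to 2006-07-22, the deadline is extended by 356 days to 2006-12-10.
The pending criminal prosecution from 2006-10-25 to 2007-01-27 tolled the period for 94 days, extending the deadline to 2007-03-14.
The other events in the timeline have no effect on the limitation period under the stated rules.

2007-03-14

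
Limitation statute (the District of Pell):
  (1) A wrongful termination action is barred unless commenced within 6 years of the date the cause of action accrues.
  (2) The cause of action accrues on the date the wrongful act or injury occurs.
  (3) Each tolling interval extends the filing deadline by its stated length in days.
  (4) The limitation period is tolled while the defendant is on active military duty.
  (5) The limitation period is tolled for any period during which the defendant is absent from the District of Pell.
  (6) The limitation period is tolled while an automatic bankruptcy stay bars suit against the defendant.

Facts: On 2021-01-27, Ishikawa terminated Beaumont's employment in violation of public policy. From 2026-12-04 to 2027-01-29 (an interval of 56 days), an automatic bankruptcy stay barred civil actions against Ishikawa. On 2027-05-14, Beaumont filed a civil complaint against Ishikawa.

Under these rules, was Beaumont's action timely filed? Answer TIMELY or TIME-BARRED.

The claim accrued on 2021-01-27, when the wrongful act occurred.
Adding the 6 years base period to 2021-01-27 gives a deadline of 2027-01-27, before any tolling.
Because the automatic bankruptcy stay ran from 2026-12-04 to 2027-01-29, the deadline is extended by 56 days to 2027-03-24.
Beaumont filed on 2027-05-14, after the 2027-03-24 deadline, so the action is time-barred.

TIME-BARRED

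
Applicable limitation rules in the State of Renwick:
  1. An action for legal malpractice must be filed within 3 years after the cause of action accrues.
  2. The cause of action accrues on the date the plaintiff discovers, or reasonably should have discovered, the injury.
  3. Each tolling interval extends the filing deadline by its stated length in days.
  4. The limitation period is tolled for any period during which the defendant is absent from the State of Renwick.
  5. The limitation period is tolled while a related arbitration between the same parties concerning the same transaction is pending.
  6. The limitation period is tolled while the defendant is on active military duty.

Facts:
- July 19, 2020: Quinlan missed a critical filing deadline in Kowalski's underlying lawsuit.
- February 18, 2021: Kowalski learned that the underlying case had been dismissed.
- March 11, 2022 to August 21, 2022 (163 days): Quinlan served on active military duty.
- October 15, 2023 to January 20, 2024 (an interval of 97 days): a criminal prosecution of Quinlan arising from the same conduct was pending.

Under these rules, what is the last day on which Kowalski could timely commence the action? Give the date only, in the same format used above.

July 30, 2024

Accrual is tied to discovery, so the period began on February 18, 2021 rather than on July 19, 2020 when the act occurred.
The untolled deadline — 3 years after February 18, 2021 — is February 18, 2024.
The defendant's active military service from March 11, 2022 to August 21, 2022 tolled the period for 163 days, extending the deadline to July 30, 2024.
Although a criminal prosecution ran from October 15, 2023 to January 20, 2024, the stated rules do not make that a tolling event, so it is disregarded.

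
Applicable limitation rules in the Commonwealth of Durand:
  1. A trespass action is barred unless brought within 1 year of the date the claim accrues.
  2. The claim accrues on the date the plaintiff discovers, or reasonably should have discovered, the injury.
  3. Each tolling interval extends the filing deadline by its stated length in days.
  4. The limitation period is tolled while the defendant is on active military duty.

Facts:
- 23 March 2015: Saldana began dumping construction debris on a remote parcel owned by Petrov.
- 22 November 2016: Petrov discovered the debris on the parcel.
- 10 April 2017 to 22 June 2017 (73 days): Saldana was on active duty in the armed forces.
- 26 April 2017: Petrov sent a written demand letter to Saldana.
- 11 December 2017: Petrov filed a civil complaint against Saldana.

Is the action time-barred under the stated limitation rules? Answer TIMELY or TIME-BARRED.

TIMELY

Under the discovery rule, the claim accrued on 22 November 2016, when Petrov discovered the injury — not on the 23 March 2015 date of the underlying act.
The untolled deadline — 1 year after 22 November 2016 — is 22 November 2017.
The defendant's active military service from 10 April 2017 to 22 June 2017 tolled the period for 73 days, extending the deadline to 3 February 2018.
Nothing else in the chronology tolls or restarts the period.
Filing on 11 December 2017 beat the 3 February 2018 deadline — the action is timely.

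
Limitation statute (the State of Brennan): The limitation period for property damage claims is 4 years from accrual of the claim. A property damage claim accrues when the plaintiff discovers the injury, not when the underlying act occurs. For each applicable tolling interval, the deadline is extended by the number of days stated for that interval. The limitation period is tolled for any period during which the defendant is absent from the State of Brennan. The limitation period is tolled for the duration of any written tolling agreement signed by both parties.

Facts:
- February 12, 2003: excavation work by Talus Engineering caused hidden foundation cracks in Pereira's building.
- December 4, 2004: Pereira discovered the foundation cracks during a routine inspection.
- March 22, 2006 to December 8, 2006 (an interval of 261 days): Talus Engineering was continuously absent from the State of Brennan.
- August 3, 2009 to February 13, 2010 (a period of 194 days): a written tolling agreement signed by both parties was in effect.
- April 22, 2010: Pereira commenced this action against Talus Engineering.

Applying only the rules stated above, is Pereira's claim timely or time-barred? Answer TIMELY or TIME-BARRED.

Accrual is tied to discovery, so the period began on December 4, 2004 rather than on February 12, 2003 when the act occurred.
4 years from December 4, 2004 is December 4, 2008.
The defendant's absence from the jurisdiction from March 22, 2006 to December 8, 2006 tolled the period for 261 days, extending the deadline to August 22, 2009.
The period was tolled for 194 days by the written tolling agreement (August 3, 2009 to February 13, 2010), pushing the deadline to March 4, 2010.
The April 22, 2010 filing falls after the March 4, 2010 deadline; the claim is time-barred.

TIME-BARRED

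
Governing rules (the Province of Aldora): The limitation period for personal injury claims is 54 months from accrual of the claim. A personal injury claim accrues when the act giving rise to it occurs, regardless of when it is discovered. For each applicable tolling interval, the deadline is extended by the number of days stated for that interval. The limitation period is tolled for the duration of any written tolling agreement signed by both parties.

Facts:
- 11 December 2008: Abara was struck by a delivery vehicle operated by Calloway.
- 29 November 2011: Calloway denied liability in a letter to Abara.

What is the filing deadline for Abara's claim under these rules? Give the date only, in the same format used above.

The limitation period began to run on 11 December 2008.
54 months from 11 December 2008 is 11 June 2013.
None of the other events listed affects the running of the period under the stated rules.

11 June 2013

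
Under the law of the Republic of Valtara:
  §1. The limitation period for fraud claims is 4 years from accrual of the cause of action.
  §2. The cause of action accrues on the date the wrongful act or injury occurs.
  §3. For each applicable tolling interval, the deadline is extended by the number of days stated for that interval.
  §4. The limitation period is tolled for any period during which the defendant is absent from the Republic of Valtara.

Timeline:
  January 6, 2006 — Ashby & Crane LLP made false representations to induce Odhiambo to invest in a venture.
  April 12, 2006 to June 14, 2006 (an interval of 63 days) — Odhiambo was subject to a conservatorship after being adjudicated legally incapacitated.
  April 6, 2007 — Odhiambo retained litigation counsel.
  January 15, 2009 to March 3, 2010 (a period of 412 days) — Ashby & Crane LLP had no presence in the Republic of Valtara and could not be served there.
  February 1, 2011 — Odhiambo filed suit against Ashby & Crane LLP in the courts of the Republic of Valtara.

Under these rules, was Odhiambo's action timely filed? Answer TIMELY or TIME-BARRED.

TIMELY

The cause of action accrued on January 6, 2006, the date of the act.
The untolled deadline — 4 years after January 6, 2006 — is January 6, 2010.
The period was tolled for 412 days by the defendant's absence from the jurisdiction (January 15, 2009 to March 3, 2010), pushing the deadline to February 22, 2011.
Although the plaintiff's incapacity ran from April 12, 2006 to June 14, 2006, the stated rules do not make that a tolling event, so it is disregarded.
The other events in the timeline have no effect on the limitation period under the stated rules.
The February 1, 2011 filing precedes the February 22, 2011 deadline; the claim is timely.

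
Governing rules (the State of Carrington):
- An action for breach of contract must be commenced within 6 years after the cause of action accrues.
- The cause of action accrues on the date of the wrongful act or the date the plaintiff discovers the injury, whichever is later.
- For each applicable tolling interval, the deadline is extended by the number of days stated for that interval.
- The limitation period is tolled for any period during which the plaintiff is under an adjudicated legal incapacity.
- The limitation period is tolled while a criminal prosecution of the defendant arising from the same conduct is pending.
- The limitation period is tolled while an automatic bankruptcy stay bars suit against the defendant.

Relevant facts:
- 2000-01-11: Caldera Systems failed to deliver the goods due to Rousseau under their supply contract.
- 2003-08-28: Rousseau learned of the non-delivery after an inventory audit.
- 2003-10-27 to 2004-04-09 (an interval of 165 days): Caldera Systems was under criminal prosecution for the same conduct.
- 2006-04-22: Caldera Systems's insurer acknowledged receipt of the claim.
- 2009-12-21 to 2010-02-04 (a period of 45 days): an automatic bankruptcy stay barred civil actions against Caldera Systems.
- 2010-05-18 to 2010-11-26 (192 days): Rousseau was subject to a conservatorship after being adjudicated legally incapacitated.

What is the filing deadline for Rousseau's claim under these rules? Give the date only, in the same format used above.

The claim accrued on 2003-08-28 — the later of the 2000-01-11 act and the 2003-08-28 discovery.
Adding the 6 years base period to 2003-08-28 gives a deadline of 2009-08-28, before any tolling.
The period was tolled for 165 days by the pending criminal prosecution (2003-10-27 to 2004-04-09), pushing the deadline to 2010-02-09.
The period was tolled for 45 days by the automatic bankruptcy stay (2009-12-21 to 2010-02-04), pushing the deadline to 2010-03-26.
By the time the plaintiff's legal incapacity began on 2010-05-18, the limitation period had already expired on 2010-03-26; that interval cannot revive it.
None of the other events listed affects the running of the period under the stated rules.

2010-03-26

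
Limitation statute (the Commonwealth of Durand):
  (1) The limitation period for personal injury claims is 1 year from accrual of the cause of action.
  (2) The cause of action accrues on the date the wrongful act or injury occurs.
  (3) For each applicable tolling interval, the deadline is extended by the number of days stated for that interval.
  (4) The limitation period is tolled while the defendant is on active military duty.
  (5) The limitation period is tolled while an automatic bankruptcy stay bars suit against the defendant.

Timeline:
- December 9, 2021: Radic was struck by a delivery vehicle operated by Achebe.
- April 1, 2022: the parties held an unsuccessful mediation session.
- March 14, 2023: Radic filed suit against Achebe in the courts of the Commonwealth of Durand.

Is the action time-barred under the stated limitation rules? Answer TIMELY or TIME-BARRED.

The claim accrued on December 9, 2021, when the wrongful act occurred.
The untolled deadline — 1 year after December 9, 2021 — is December 9, 2022.
Nothing else in the chronology tolls or restarts the period.
The March 14, 2023 filing falls after the December 9, 2022 deadline; the claim is time-barred.

TIME-BARRED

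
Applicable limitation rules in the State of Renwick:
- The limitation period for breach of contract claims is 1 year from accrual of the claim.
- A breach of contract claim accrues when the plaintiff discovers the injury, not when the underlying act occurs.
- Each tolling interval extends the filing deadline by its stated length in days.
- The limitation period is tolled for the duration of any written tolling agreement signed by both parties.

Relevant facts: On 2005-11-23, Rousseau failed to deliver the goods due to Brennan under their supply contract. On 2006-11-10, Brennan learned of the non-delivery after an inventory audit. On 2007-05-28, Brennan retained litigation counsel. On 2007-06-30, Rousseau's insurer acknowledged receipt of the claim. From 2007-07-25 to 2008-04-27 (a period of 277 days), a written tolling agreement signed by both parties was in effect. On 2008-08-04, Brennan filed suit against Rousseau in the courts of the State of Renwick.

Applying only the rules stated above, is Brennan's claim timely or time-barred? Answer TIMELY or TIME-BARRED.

TIMELY

The claim did not accrue until Brennan discovered the injury on 2006-11-10; the 2005-11-23 act date does not start the clock under the stated rule.
1 year from 2006-11-10 is 2007-11-10.
The period was tolled for 277 days by the written tolling agreement (2007-07-25 to 2008-04-27), pushing the deadline to 2008-08-13.
None of the other events listed affects the running of the period under the stated rules.
The 2008-08-04 filing precedes the 2008-08-13 deadline; the claim is timely.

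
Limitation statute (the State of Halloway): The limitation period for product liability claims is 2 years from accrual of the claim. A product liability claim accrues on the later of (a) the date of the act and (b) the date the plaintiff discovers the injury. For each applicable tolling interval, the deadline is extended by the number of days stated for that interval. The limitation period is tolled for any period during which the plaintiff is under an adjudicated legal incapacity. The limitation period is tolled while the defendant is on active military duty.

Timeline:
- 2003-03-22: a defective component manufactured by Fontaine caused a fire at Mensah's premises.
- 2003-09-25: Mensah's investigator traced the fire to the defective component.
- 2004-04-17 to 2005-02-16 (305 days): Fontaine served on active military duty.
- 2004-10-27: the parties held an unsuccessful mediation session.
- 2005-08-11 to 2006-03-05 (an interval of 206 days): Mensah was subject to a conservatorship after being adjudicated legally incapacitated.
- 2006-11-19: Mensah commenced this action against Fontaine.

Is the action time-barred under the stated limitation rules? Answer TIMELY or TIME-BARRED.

TIMELY

The claim accrued on 2003-09-25 — the later of the 2003-03-22 act and the 2003-09-25 discovery.
2 years from 2003-09-25 is 2005-09-25.
The period was tolled for 305 days by the defendant's active military service (2004-04-17 to 2005-02-16), pushing the deadline to 2006-07-27.
Because the plaintiff's legal incapacity ran from 2005-08-11 to 2006-03-05, the deadline is extended by 206 days to 2007-02-18.
The other events in the timeline have no effect on the limitation period under the stated rules.
Filing on 2006-11-19 beat the 2007-02-18 deadline — the action is timely.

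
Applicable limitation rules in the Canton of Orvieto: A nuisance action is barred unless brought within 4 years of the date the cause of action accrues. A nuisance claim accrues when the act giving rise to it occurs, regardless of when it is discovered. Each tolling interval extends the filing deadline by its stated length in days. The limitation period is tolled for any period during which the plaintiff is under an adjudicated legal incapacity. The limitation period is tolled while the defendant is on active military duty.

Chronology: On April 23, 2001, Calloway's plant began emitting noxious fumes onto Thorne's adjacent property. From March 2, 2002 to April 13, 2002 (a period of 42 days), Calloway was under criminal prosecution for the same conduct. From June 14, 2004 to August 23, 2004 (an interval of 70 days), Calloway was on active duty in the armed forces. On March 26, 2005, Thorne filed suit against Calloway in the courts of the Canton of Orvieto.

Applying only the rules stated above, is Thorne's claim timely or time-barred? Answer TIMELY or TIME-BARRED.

TIMELY

The cause of action accrued on April 23, 2001, the date of the act.
4 years from April 23, 2001 is April 23, 2005.
The period was tolled for 70 days by the defendant's active military service (June 14, 2004 to August 23, 2004), pushing the deadline to July 2, 2005.
Although a criminal prosecution ran from March 2, 2002 to April 13, 2002, the stated rules do not make that a tolling event, so it is disregarded.
Thorne filed on March 26, 2005, before the July 2, 2005 deadline, so the action is timely.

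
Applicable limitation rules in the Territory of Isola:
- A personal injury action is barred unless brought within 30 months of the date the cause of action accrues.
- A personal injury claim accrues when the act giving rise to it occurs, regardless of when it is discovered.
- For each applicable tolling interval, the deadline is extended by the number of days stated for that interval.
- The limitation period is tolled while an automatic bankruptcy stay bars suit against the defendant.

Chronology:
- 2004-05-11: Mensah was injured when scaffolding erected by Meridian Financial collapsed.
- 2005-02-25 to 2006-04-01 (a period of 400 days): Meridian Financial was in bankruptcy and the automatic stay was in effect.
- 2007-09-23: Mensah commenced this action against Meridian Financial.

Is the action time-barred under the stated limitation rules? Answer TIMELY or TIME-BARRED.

TIMELY

The limitation period began to run on 2004-05-11.
30 months from 2004-05-11 is 2006-11-11.
The period was tolled for 400 days by the automatic bankruptcy stay (2005-02-25 to 2006-04-01), pushing the deadline to 2007-12-16.
Mensah filed on 2007-09-23, before the 2007-12-16 deadline, so the action is timely.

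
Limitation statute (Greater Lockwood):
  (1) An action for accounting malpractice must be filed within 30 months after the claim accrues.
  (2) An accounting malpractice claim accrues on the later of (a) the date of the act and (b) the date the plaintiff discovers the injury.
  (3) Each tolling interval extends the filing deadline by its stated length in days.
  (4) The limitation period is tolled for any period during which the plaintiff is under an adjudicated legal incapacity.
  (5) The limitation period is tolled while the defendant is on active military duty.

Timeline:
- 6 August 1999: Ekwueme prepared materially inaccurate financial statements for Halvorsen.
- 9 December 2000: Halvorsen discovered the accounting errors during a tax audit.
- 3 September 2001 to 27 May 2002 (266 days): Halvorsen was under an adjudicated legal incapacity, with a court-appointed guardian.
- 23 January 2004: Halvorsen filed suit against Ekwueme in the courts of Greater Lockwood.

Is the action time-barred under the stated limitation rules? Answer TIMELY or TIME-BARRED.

TIMELY

Because discovery on 9 December 2000 post-dates the 6 August 1999 act, accrual under the later-of rule falls on 9 December 2000.
30 months from 9 December 2000 is 9 June 2003.
Because the plaintiff's legal incapacity ran from 3 September 2001 to 27 May 2002, the deadline is extended by 266 days to 1 March 2004.
Halvorsen filed on 23 January 2004, before the 1 March 2004 deadline, so the action is timely.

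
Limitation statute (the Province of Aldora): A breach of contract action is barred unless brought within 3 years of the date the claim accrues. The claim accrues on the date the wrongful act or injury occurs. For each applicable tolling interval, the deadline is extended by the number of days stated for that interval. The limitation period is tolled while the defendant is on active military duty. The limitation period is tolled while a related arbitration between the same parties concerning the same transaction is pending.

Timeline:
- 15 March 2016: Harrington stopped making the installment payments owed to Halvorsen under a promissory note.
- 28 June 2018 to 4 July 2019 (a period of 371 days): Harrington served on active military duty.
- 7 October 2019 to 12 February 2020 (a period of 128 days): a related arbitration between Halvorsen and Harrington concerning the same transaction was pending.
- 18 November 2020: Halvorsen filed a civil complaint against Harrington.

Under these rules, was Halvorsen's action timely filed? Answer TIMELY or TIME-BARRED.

The limitation period began to run on 15 March 2016.
The untolled deadline — 3 years after 15 March 2016 — is 15 March 2019.
The defendant's active military service from 28 June 2018 to 4 July 2019 tolled the period for 371 days, extending the deadline to 20 March 2020.
Because the pending related arbitration ran from 7 October 2019 to 12 February 2020, the deadline is extended by 128 days to 26 July 2020.
Filing on 18 November 2020 missed the 26 July 2020 deadline — the action is time-barred.

TIME-BARRED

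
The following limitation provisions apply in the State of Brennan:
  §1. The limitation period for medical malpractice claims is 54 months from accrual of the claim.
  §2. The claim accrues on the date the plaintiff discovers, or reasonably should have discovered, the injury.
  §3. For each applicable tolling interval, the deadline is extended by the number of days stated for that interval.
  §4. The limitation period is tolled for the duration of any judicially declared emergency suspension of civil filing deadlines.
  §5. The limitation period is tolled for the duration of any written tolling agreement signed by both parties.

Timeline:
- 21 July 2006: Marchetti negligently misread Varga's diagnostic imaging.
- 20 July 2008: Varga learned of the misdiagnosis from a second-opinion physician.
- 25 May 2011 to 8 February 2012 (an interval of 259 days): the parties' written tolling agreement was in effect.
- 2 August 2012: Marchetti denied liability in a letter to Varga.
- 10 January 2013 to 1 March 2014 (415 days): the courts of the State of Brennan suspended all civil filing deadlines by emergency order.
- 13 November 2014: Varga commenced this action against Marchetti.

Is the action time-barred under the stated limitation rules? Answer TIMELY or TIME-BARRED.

The claim did not accrue until Varga discovered the injury on 20 July 2008; the 21 July 2006 act date does not start the clock under the stated rule.
The untolled deadline — 54 months after 20 July 2008 — is 20 January 2013.
The written tolling agreement from 25 May 2011 to 8 February 2012 tolled the period for 259 days, extending the deadline to 6 October 2013.
The emergency suspension of filing deadlines from 10 January 2013 to 1 March 2014 tolled the period for 415 days, extending the deadline to 25 November 2014.
Nothing else in the chronology tolls or restarts the period.
The 13 November 2014 filing precedes the 25 November 2014 deadline; the claim is timely.

TIMELY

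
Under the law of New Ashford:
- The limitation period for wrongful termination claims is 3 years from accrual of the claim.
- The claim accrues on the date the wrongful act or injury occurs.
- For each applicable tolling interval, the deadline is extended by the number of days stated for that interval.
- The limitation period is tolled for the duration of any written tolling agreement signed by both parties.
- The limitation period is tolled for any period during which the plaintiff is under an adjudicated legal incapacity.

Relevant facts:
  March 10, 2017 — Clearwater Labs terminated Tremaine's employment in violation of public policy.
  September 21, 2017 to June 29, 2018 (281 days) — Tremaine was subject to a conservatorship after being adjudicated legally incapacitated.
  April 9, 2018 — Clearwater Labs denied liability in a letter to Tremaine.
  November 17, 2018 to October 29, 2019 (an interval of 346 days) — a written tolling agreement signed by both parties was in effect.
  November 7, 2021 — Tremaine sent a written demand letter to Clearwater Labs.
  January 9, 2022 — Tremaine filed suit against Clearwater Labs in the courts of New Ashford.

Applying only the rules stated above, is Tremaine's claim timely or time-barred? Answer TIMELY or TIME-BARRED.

TIME-BARRED

The limitation period began to run on March 10, 2017.
3 years from March 10, 2017 is March 10, 2020.
Because the plaintiff's legal incapacity ran from September 21, 2017 to June 29, 2018, the deadline is extended by 281 days to December 16, 2020.
The written tolling agreement from November 17, 2018 to October 29, 2019 tolled the period for 346 days, extending the deadline to November 27, 2021.
Nothing else in the chronology tolls or restarts the period.
The January 9, 2022 filing falls after the November 27, 2021 deadline; the claim is time-barred.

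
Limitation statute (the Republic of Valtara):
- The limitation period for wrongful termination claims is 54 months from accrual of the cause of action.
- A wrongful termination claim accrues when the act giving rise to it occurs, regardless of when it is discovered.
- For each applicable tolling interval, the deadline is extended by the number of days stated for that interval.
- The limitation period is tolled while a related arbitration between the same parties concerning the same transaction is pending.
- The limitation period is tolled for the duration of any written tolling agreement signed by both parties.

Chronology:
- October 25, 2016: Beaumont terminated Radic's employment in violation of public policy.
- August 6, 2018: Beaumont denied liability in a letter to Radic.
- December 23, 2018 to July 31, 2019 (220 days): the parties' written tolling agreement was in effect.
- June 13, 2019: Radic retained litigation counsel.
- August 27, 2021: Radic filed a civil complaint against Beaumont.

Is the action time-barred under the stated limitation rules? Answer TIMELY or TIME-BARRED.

The limitation period began to run on October 25, 2016.
Adding the 54 months base period to October 25, 2016 gives a deadline of April 25, 2021, before any tolling.
The period was tolled for 220 days by the written tolling agreement (December 23, 2018 to July 31, 2019), pushing the deadline to December 1, 2021.
Nothing else in the chronology tolls or restarts the period.
The August 27, 2021 filing precedes the December 1, 2021 deadline; the claim is timely.

TIMELY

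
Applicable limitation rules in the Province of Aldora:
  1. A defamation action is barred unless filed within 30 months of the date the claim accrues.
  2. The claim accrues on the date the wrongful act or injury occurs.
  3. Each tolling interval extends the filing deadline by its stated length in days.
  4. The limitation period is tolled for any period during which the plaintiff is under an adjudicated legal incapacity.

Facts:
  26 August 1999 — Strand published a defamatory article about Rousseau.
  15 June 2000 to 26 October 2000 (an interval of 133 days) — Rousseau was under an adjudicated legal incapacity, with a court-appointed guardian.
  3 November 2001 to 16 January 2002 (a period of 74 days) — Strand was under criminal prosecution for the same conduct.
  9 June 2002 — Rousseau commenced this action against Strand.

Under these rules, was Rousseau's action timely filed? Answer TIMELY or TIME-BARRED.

The claim accrued on 26 August 1999, the date of the act.
Adding the 30 months base period to 26 August 1999 gives a deadline of 26 February 2002, before any tolling.
The plaintiff's legal incapacity from 15 June 2000 to 26 October 2000 tolled the period for 133 days, extending the deadline to 9 July 2002.
The pending criminal prosecution from 3 November 2001 to 16 January 2002 does not toll the period, because no stated rule makes a criminal prosecution a tolling event.
The 9 June 2002 filing precedes the 9 July 2002 deadline; the claim is timely.

TIMELY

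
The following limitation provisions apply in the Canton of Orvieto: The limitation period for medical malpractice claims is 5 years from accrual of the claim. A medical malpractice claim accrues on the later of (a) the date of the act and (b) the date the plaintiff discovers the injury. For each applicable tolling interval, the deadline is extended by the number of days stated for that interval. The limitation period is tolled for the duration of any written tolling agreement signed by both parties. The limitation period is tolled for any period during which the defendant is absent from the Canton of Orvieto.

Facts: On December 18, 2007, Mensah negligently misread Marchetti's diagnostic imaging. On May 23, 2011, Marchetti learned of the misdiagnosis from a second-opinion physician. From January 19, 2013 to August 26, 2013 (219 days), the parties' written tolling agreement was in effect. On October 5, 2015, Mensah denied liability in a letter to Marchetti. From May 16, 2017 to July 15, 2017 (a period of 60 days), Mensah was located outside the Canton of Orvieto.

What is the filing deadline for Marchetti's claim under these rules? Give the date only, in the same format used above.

December 28, 2016

Because discovery on May 23, 2011 post-dates the December 18, 2007 act, accrual under the later-of rule falls on May 23, 2011.
Adding the 5 years base period to May 23, 2011 gives a deadline of May 23, 2016, before any tolling.
The period was tolled for 219 days by the written tolling agreement (January 19, 2013 to August 26, 2013), pushing the deadline to December 28, 2016.
By the time the defendant's absence from the jurisdiction began on May 16, 2017, the limitation period had already expired on December 28, 2016; that interval cannot revive it.
The other events in the timeline have no effect on the limitation period under the stated rules.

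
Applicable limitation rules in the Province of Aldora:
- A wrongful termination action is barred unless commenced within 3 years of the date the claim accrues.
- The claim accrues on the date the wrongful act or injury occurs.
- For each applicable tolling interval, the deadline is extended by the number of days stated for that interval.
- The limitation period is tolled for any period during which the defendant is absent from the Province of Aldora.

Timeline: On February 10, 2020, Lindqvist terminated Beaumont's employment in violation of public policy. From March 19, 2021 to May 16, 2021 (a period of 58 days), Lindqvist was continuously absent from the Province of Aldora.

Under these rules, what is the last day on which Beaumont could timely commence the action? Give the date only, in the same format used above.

April 9, 2023

The claim accrued on February 10, 2020, the date of the act.
Adding the 3 years base period to February 10, 2020 gives a deadline of February 10, 2023, before any tolling.
Because the defendant's absence from the jurisdiction ran from March 19, 2021 to May 16, 2021, the deadline is extended by 58 days to April 9, 2023.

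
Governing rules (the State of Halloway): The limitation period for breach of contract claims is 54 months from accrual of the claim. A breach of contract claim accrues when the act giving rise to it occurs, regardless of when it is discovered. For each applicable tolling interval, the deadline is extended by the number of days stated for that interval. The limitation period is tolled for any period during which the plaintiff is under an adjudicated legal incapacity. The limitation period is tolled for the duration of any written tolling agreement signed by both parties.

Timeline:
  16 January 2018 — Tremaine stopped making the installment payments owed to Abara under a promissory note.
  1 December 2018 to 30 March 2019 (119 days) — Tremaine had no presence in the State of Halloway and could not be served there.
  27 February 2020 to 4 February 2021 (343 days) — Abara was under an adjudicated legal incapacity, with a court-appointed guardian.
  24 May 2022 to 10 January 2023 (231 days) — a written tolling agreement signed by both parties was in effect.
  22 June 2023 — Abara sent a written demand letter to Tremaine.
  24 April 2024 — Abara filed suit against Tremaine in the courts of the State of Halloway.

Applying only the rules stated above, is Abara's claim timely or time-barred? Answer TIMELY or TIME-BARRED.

The limitation period began to run on 16 January 2018.
The untolled deadline — 54 months after 16 January 2018 — is 16 July 2022.
Because the plaintiff's legal incapacity ran from 27 February 2020 to 4 February 2021, the deadline is extended by 343 days to 24 June 2023.
The period was tolled for 231 days by the written tolling agreement (24 May 2022 to 10 January 2023), pushing the deadline to 10 February 2024.
No stated provision tolls the period for the defendant's absence, so the interval from 1 December 2018 to 30 March 2019 has no effect on the deadline.
Nothing else in the chronology tolls or restarts the period.
The 24 April 2024 filing falls after the 10 February 2024 deadline; the claim is time-barred.

TIME-BARRED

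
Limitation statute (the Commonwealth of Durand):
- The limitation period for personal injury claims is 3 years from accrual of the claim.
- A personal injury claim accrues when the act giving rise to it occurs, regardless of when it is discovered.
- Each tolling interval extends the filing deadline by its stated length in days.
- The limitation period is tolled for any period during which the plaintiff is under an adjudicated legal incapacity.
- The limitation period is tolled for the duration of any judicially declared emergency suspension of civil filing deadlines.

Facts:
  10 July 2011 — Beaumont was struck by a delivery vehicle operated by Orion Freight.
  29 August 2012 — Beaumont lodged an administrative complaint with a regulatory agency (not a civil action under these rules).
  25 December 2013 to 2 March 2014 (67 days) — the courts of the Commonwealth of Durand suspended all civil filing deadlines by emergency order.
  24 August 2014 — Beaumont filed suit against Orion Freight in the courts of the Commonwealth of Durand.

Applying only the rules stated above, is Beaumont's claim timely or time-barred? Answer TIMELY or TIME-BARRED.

TIMELY

The limitation period began to run on 10 July 2011.
Adding the 3 years base period to 10 July 2011 gives a deadline of 10 July 2014, before any tolling.
The emergency suspension of filing deadlines from 25 December 2013 to 2 March 2014 tolled the period for 67 days, extending the deadline to 15 September 2014.
None of the other events listed affects the running of the period under the stated rules.
Filing on 24 August 2014 beat the 15 September 2014 deadline — the action is timely.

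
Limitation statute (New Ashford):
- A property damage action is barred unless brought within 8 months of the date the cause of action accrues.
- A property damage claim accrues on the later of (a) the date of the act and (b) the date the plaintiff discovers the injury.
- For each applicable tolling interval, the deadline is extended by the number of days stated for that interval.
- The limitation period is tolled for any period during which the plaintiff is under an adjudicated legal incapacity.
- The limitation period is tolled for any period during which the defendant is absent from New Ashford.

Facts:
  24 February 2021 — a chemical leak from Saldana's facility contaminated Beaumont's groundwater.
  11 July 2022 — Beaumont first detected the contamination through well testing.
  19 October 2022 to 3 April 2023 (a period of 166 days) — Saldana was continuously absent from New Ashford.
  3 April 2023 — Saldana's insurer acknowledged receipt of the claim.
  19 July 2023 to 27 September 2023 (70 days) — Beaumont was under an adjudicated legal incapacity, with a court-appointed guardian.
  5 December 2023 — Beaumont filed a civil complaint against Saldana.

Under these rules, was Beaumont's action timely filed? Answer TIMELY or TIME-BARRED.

The claim accrued on 11 July 2022 — the later of the 24 February 2021 act and the 11 July 2022 discovery.
The untolled deadline — 8 months after 11 July 2022 — is 11 March 2023.
The defendant's absence from the jurisdiction from 19 October 2022 to 3 April 2023 tolled the period for 166 days, extending the deadline to 24 August 2023.
Because the plaintiff's legal incapacity ran from 19 July 2023 to 27 September 2023, the deadline is extended by 70 days to 2 November 2023.
None of the other events listed affects the running of the period under the stated rules.
The 5 December 2023 filing falls after the 2 November 2023 deadline; the claim is time-barred.

TIME-BARRED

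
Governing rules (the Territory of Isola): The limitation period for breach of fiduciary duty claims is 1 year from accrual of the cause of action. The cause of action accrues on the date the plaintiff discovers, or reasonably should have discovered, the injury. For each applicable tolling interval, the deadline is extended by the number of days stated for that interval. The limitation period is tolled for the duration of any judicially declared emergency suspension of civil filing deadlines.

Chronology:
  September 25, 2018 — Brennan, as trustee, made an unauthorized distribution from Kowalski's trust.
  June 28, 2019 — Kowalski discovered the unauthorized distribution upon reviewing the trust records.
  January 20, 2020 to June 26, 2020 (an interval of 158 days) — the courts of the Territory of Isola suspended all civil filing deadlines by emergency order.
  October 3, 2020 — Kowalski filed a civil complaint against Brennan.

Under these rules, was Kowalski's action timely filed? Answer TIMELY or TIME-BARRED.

Under the discovery rule, the claim accrued on June 28, 2019, when Kowalski discovered the injury — not on the September 25, 2018 date of the underlying act.
1 year from June 28, 2019 is June 28, 2020.
The period was tolled for 158 days by the emergency suspension of filing deadlines (January 20, 2020 to June 26, 2020), pushing the deadline to December 3, 2020.
Filing on October 3, 2020 beat the December 3, 2020 deadline — the action is timely.

TIMELY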